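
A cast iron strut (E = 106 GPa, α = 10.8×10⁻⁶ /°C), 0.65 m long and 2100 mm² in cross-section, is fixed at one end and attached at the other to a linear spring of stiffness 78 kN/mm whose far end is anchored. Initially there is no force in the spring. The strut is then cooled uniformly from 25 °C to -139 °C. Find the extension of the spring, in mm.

Free thermal contraction: δ_free = αΔT L = 10.8×10⁻⁶ × 164 × 650 = 1.151 mm.
Let P be the tensile force in the spring. The strut extends elastically by PL/(AE) and the spring stretches by P/k; together these equal δ_free.
So P = δ_free / [L/(AE) + 1/k] = 1.151 / [ 650/(2100×106×10³) + 1/(78×10³) ].
P = 1.151 / 1.574×10⁻⁵ = 73140 N.
Spring extension = P/k = 73140/(78×10³) = 0.9377 mm.

δ ≈ 0.938 mm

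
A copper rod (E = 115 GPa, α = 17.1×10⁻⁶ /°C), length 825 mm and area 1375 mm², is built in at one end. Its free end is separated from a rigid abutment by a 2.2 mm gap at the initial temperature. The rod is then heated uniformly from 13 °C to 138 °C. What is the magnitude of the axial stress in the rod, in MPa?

σ ≈ 0 MPa

Free thermal elongation = αΔT L = 17.1×10⁻⁶ × 125 × 825 = 1.763 mm.
Since δ_free = 1.76 mm is less than the 2.2 mm gap, the rod never touches the wall. No axial force develops.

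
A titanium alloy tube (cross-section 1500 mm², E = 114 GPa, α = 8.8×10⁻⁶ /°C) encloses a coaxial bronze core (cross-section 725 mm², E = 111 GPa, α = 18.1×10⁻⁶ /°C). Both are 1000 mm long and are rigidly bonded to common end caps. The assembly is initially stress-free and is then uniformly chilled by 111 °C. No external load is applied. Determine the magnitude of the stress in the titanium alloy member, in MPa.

σ ≈ 37.7 MPa (compressive)

Equilibrium of a rigid end plate with no external load gives equal and opposite internal forces ±P in the two members. Since α_{bronze} > α_{titanium alloy}, cooling drives the bronze into tension and the titanium alloy into compression.
Compatibility of the two members (thermal + elastic change equal): (α₁ − α₂)ΔT = P·[1/(A₁E₁) + 1/(A₂E₂)].
|α₁ − α₂|·ΔT = 9.3×10⁻⁶ × 111 = 0.001032.
1/(A₁E₁) + 1/(A₂E₂) = 1/(1500×114×10³) + 1/(725×111×10³) = 1.827×10⁻⁸ N⁻¹.
So P = 0.001032 / 1.827×10⁻⁸ = 56.49 kN.
σ_{titanium alloy} = P/A₁ = 56490/1500 = 37.66 MPa, compressive.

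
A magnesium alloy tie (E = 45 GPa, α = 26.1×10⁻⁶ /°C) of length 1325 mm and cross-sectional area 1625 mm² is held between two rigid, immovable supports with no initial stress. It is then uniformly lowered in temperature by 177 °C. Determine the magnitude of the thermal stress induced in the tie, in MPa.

The supports are rigid, so the total axial strain is zero. The restrained thermal strain is ε = αΔT = 26.1×10⁻⁶ × 177 = 4619.7×10⁻⁶.
The stress required to suppress this strain is σ = Eε = 45×10³ × 4619.7×10⁻⁶ = 207.9 MPa, tensile since the tie is trying to contract.

σ ≈ 208 MPa (tensile)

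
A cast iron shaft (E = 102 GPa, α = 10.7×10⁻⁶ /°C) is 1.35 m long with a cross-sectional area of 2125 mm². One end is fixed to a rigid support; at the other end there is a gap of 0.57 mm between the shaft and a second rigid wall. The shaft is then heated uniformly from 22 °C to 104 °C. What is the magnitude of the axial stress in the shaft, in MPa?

σ ≈ 46.4 MPa (compressive)

Unrestrained expansion: δ_free = αΔT L = 10.7×10⁻⁶ × 82 × 1350 = 1.184 mm.
After closing the 0.57 mm clearance, 1.184 − 0.57 = 0.6145 mm of expansion remains to be suppressed by the wall.
So σ = E(δ_free − g)/L = 102×10³ × 0.6145/1350 = 46.43 MPa.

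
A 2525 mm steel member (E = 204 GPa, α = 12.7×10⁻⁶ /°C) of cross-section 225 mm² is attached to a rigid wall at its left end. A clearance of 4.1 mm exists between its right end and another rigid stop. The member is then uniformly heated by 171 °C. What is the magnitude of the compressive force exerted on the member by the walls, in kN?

P ≈ 25.2 kN

Unrestrained expansion: δ_free = αΔT L = 12.7×10⁻⁶ × 171 × 2525 = 5.484 mm.
The gap closes (δ_free > 4.1 mm) and the wall then resists a further 5.484 − 4.1 = 1.384 mm of expansion.
Compatibility: PL/(AE) = 1.384 mm, so σ = P/A = E × (1.384/2525) = 111.8 MPa.
Force on the wall = σA = 111.8 × 225 mm² = 25.15 kN.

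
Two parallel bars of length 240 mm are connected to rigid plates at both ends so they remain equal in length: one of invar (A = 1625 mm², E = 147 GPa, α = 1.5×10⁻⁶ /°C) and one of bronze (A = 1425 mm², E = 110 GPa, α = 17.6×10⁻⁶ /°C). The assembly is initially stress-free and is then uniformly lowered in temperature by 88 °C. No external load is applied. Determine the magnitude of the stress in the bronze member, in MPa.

Both members must finish at the same length. With the larger α, the bronze tends to over-contract; the plates restrain it, putting the bronze in tension and the invar in compression. With no external load the two internal forces are equal and opposite, magnitude P.
Compatibility of the two members (thermal + elastic change equal): (α₁ − α₂)ΔT = P·[1/(A₁E₁) + 1/(A₂E₂)].
|α₁ − α₂|·ΔT = 16.1×10⁻⁶ × 88 = 0.001417.
1/(A₁E₁) + 1/(A₂E₂) = 1/(1625×147×10³) + 1/(1425×110×10³) = 1.057×10⁻⁸ N⁻¹.
P = 0.001417 / 1.057×10⁻⁸ = 134100 N = 134.1 kN.
σ_{bronze} = P/A₂ = 134100/1425 = 94.1 MPa, tensile.

σ ≈ 94.1 MPa (tensile)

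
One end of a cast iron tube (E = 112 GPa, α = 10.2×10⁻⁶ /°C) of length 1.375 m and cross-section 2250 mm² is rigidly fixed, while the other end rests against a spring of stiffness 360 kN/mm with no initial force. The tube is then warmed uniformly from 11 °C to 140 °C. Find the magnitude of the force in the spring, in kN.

P ≈ 220 kN

The unrestrained thermal change is αΔT L = 10.2×10⁻⁶ × 129 × 1375 = 1.809 mm.
Let P be the compressive force at the spring. The tube shortens elastically by PL/(AE) and the spring compresses by P/k; together these equal δ_free.
P [ L/(AE) + 1/k ] = δ_free → P [ 1375/(2250×112×10³) + 1/(360×10³) ] = 1.809.
P = 1.809 / 8.234×10⁻⁶ = 219700 N.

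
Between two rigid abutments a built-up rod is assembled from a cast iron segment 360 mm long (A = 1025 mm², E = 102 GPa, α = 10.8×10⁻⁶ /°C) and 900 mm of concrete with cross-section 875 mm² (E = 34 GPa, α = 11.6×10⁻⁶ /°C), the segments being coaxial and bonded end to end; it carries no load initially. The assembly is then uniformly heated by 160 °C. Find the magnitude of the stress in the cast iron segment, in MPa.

σ ≈ 66.4 MPa (compressive)

If the supports were absent, the total length change would be Σ αᵢΔT Lᵢ = 10.8×10⁻⁶×160×360 + 11.6×10⁻⁶×160×900 = 2.292 mm.
The rigid supports impose zero overall length change; the single axial force P common to all segments must satisfy P Σ Lᵢ/(AᵢEᵢ) = δ_free.
Σ Lᵢ/(AᵢEᵢ) = 360/(1025×102×10³) + 900/(875×34×10³) = 3.37×10⁻⁵ mm/N.
P = 2.292 / 3.37×10⁻⁵ = 68040 N = 68.04 kN, compressive.
σ_{cast iron} = P / A = 68040 / 1025 = 66.38 MPa.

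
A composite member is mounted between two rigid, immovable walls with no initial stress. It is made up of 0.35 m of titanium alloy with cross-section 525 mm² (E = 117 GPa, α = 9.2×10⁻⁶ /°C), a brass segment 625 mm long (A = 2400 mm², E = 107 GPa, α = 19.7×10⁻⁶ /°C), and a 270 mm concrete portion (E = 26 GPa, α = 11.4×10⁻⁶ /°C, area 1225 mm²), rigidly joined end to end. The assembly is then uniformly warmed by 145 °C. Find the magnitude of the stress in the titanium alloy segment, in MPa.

σ ≈ 309 MPa (compressive)

Free thermal expansion of the whole bar: Σ αᵢΔT Lᵢ = 9.2×10⁻⁶×145×350 + 19.7×10⁻⁶×145×625 + 11.4×10⁻⁶×145×270 = 2.699 mm.
Since the ends are fixed, an axial force P builds up, equal in every segment, with P · Σ Lᵢ/(AᵢEᵢ) = δ_free.
Σ Lᵢ/(AᵢEᵢ) = 350/(525×117×10³) + 625/(2400×107×10³) + 270/(1225×26×10³) = 1.661×10⁻⁵ mm/N.
P = 2.699 / 1.661×10⁻⁵ = 162500 N = 162.5 kN, compressive.
σ_{titanium alloy} = P / A = 162500 / 525 = 309.5 MPa.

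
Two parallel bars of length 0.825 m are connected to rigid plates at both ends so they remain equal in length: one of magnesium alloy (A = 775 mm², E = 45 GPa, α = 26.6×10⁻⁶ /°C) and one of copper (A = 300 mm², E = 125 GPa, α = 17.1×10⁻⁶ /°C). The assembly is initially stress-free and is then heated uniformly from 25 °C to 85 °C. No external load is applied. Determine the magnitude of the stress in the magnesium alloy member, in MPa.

Equilibrium of a rigid end plate with no external load gives equal and opposite internal forces ±P in the two members. Since α_{magnesium alloy} > α_{copper}, heating drives the magnesium alloy into compression and the copper into tension.
Equating the net (thermal + elastic) strains gives |α₁ − α₂|·ΔT = P·[1/(A₁E₁) + 1/(A₂E₂)].
|α₁ − α₂|·ΔT = 9.5×10⁻⁶ × 60 = 0.00057.
1/(A₁E₁) + 1/(A₂E₂) = 1/(775×45×10³) + 1/(300×125×10³) = 5.534×10⁻⁸ N⁻¹.
P = 0.00057 / 5.534×10⁻⁸ = 10300 N = 10.3 kN.
σ_{magnesium alloy} = P/A₁ = 10300/775 = 13.29 MPa, compressive.

σ ≈ 13.3 MPa (compressive)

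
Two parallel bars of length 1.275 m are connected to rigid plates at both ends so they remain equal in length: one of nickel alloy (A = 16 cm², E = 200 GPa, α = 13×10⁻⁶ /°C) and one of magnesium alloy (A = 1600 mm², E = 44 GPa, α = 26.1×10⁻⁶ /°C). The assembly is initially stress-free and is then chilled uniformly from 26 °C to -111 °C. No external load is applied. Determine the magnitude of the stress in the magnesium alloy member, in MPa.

σ ≈ 64.7 MPa (tensile)

Both members must finish at the same length. With the larger α, the magnesium alloy tends to over-contract; the plates restrain it, putting the magnesium alloy in tension and the nickel alloy in compression. With no external load the two internal forces are equal and opposite, magnitude P.
Equating the net (thermal + elastic) strains gives |α₁ − α₂|·ΔT = P·[1/(A₁E₁) + 1/(A₂E₂)].
|α₁ − α₂|·ΔT = 13.1×10⁻⁶ × 137 = 0.001795.
1/(A₁E₁) + 1/(A₂E₂) = 1/(1600×200×10³) + 1/(1600×44×10³) = 1.733×10⁻⁸ N⁻¹.
So P = 0.001795 / 1.733×10⁻⁸ = 103.6 kN.
σ_{magnesium alloy} = P/A₂ = 103600/1600 = 64.73 MPa, tensile.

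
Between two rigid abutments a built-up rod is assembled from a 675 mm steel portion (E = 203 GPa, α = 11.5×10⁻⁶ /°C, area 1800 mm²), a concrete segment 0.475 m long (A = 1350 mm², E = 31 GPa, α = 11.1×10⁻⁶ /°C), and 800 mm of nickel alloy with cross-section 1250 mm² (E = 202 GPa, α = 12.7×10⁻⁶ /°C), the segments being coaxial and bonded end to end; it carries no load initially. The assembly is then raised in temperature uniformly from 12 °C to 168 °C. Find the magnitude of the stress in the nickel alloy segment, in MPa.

If the supports were absent, the total length change would be Σ αᵢΔT Lᵢ = 11.5×10⁻⁶×156×675 + 11.1×10⁻⁶×156×475 + 12.7×10⁻⁶×156×800 = 3.618 mm.
The walls prevent any net length change, so an axial force P (same in every segment) develops. Compatibility: P · Σ Lᵢ/(AᵢEᵢ) = δ_free.
The series flexibility is Σ Lᵢ/(AᵢEᵢ) = 675/(1800×203×10³) + 475/(1350×31×10³) + 800/(1250×202×10³) = 1.637×10⁻⁵ mm/N.
P = 3.618 / 1.637×10⁻⁵ = 221100 N = 221.1 kN, compressive.
σ_{nickel alloy} = P / A = 221100 / 1250 = 176.9 MPa.

σ ≈ 177 MPa (compressive)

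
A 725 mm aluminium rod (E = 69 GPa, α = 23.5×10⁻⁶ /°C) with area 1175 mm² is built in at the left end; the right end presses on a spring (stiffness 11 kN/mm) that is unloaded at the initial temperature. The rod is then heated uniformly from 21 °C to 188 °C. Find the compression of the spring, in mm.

The unrestrained thermal change is αΔT L = 23.5×10⁻⁶ × 167 × 725 = 2.845 mm.
With a force P in the spring, the elastic change of the rod is PL/(AE) and that of the spring is P/k; compatibility requires their sum to equal δ_free.
So P = δ_free / [L/(AE) + 1/k] = 2.845 / [ 725/(1175×69×10³) + 1/(11×10³) ].
P = 2.845 / 9.985×10⁻⁵ = 28490 N.
Spring compression = P/k = 28490/(11×10³) = 2.59 mm.

δ ≈ 2.59 mm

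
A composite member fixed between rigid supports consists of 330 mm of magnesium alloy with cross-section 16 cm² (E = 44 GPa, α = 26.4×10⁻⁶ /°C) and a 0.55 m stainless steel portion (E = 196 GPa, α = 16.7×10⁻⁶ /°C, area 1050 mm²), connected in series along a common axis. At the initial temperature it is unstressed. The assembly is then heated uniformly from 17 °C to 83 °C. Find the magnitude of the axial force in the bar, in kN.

Free thermal expansion of the whole bar: Σ αᵢΔT Lᵢ = 26.4×10⁻⁶×66×330 + 16.7×10⁻⁶×66×550 = 1.181 mm.
Since the ends are fixed, an axial force P builds up, equal in every segment, with P · Σ Lᵢ/(AᵢEᵢ) = δ_free.
The series flexibility is Σ Lᵢ/(AᵢEᵢ) = 330/(1600×44×10³) + 550/(1050×196×10³) = 7.36×10⁻⁶ mm/N.
Hence P = δ_free / Σ(L/AE) = 1.181/7.36×10⁻⁶ = 160.5 kN (compressive).

P ≈ 160 kN (compressive)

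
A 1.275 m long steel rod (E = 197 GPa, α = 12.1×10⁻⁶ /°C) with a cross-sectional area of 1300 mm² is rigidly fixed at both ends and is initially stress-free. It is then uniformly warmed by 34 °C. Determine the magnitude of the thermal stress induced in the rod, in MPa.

With length fixed, the mechanical strain must cancel the thermal strain αΔT = 12.1×10⁻⁶ × 34 = 411.4×10⁻⁶.
Hence σ = E·αΔT = 197×10³ × 411.4×10⁻⁶ = 81.05 MPa, compressive.

σ ≈ 81 MPa (compressive)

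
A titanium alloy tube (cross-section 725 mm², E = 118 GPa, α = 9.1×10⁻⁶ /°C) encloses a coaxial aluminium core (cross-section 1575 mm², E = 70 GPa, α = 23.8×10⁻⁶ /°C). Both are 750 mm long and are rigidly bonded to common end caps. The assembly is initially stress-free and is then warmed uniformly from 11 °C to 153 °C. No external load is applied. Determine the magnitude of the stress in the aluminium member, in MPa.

Equilibrium of a rigid end plate with no external load gives equal and opposite internal forces ±P in the two members. Since α_{aluminium} > α_{titanium alloy}, heating drives the aluminium into compression and the titanium alloy into tension.
Equating the net (thermal + elastic) strains gives |α₁ − α₂|·ΔT = P·[1/(A₁E₁) + 1/(A₂E₂)].
|α₁ − α₂|·ΔT = 14.7×10⁻⁶ × 142 = 0.002087.
1/(A₁E₁) + 1/(A₂E₂) = 1/(725×118×10³) + 1/(1575×70×10³) = 2.076×10⁻⁸ N⁻¹.
So P = 0.002087 / 2.076×10⁻⁸ = 100.6 kN.
σ_{aluminium} = P/A₂ = 100600/1575 = 63.84 MPa, compressive.

σ ≈ 63.8 MPa (compressive)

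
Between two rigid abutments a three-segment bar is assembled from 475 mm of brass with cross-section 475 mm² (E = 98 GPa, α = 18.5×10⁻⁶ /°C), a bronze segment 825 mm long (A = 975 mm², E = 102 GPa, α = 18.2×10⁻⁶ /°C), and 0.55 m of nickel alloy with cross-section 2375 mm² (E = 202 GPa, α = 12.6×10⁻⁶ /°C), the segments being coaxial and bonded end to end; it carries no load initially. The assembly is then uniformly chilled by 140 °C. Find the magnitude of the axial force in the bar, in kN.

P ≈ 219 kN (tensile)

With the walls removed the bar would change length by δ_free = Σ αᵢΔT Lᵢ = 18.5×10⁻⁶×140×475 + 18.2×10⁻⁶×140×825 + 12.6×10⁻⁶×140×550 = 4.303 mm.
Since the ends are fixed, an axial force P builds up, equal in every segment, with P · Σ Lᵢ/(AᵢEᵢ) = δ_free.
The series flexibility is Σ Lᵢ/(AᵢEᵢ) = 475/(475×98×10³) + 825/(975×102×10³) + 550/(2375×202×10³) = 1.965×10⁻⁵ mm/N.
Hence P = δ_free / Σ(L/AE) = 4.303/1.965×10⁻⁵ = 219 kN (tensile).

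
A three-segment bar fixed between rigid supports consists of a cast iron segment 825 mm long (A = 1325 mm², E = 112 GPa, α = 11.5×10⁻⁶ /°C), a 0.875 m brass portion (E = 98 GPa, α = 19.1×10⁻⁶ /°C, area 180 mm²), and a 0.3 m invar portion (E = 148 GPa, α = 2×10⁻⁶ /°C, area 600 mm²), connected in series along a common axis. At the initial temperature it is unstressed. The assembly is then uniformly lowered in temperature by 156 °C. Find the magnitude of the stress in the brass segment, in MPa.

Free thermal contraction of the whole bar: Σ αᵢΔT Lᵢ = 11.5×10⁻⁶×156×825 + 19.1×10⁻⁶×156×875 + 2×10⁻⁶×156×300 = 4.181 mm.
The rigid supports impose zero overall length change; the single axial force P common to all segments must satisfy P Σ Lᵢ/(AᵢEᵢ) = δ_free.
The series flexibility is Σ Lᵢ/(AᵢEᵢ) = 825/(1325×112×10³) + 875/(180×98×10³) + 300/(600×148×10³) = 5.854×10⁻⁵ mm/N.
So P = 4.181 / 5.854×10⁻⁵ = 71.42 kN, tensile.
σ_{brass} = P / A = 71420 / 180 = 396.8 MPa.

σ ≈ 397 MPa (tensile)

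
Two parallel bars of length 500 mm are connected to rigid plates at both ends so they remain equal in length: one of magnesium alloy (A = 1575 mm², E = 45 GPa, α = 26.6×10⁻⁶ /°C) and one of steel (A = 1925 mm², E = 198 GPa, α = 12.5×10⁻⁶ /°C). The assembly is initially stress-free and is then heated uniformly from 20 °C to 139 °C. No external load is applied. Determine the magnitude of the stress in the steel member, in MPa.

Both members must finish at the same length. With the larger α, the magnesium alloy tends to over-expand; the plates restrain it, putting the magnesium alloy in compression and the steel in tension. With no external load the two internal forces are equal and opposite, magnitude P.
Compatibility of the two members (thermal + elastic change equal): (α₁ − α₂)ΔT = P·[1/(A₁E₁) + 1/(A₂E₂)].
|α₁ − α₂|·ΔT = 14.1×10⁻⁶ × 119 = 0.001678.
1/(A₁E₁) + 1/(A₂E₂) = 1/(1575×45×10³) + 1/(1925×198×10³) = 1.673×10⁻⁸ N⁻¹.
So P = 0.001678 / 1.673×10⁻⁸ = 100.3 kN.
σ_{steel} = P/A₂ = 100300/1925 = 52.09 MPa, tensile.

σ ≈ 52.1 MPa (tensile)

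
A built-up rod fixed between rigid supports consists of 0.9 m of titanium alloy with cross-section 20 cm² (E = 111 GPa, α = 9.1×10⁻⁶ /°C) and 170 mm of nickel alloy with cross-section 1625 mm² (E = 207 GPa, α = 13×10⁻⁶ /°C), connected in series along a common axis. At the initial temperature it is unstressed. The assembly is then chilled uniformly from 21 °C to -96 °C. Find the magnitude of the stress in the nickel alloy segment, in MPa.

Free thermal contraction of the whole bar: Σ αᵢΔT Lᵢ = 9.1×10⁻⁶×117×900 + 13×10⁻⁶×117×170 = 1.217 mm.
Since the ends are fixed, an axial force P builds up, equal in every segment, with P · Σ Lᵢ/(AᵢEᵢ) = δ_free.
The series flexibility is Σ Lᵢ/(AᵢEᵢ) = 900/(2000×111×10³) + 170/(1625×207×10³) = 4.559×10⁻⁶ mm/N.
P = 1.217 / 4.559×10⁻⁶ = 266900 N = 266.9 kN, tensile.
σ_{nickel alloy} = P / A = 266900 / 1625 = 164.2 MPa.

σ ≈ 164 MPa (tensile)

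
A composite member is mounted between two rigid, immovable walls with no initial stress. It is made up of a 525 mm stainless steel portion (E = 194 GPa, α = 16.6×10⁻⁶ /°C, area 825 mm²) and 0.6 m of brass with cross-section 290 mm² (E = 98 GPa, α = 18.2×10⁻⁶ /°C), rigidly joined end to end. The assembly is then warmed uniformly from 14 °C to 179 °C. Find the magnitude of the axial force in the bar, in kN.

If the supports were absent, the total length change would be Σ αᵢΔT Lᵢ = 16.6×10⁻⁶×165×525 + 18.2×10⁻⁶×165×600 = 3.24 mm.
Since the ends are fixed, an axial force P builds up, equal in every segment, with P · Σ Lᵢ/(AᵢEᵢ) = δ_free.
The series flexibility is Σ Lᵢ/(AᵢEᵢ) = 525/(825×194×10³) + 600/(290×98×10³) = 2.439×10⁻⁵ mm/N.
Hence P = δ_free / Σ(L/AE) = 3.24/2.439×10⁻⁵ = 132.8 kN (compressive).

P ≈ 133 kN (compressive)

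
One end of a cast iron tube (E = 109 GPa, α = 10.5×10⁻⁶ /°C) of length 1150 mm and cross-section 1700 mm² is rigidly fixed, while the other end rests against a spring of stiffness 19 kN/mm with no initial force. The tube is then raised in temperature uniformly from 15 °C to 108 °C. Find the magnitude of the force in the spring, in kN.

Free thermal expansion: δ_free = αΔT L = 10.5×10⁻⁶ × 93 × 1150 = 1.123 mm.
With a force P in the spring, the elastic change of the tube is PL/(AE) and that of the spring is P/k; compatibility requires their sum to equal δ_free.
So P = δ_free / [L/(AE) + 1/k] = 1.123 / [ 1150/(1700×109×10³) + 1/(19×10³) ].
P = 1.123 / 5.884×10⁻⁵ = 19090 N.

P ≈ 19.1 kN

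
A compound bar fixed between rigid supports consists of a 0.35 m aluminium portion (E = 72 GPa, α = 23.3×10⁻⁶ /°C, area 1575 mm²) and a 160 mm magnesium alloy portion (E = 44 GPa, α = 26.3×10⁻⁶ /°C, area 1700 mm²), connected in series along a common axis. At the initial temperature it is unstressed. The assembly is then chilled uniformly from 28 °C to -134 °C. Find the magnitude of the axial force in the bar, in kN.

P ≈ 383 kN (tensile)

If the supports were absent, the total length change would be Σ αᵢΔT Lᵢ = 23.3×10⁻⁶×162×350 + 26.3×10⁻⁶×162×160 = 2.003 mm.
The walls prevent any net length change, so an axial force P (same in every segment) develops. Compatibility: P · Σ Lᵢ/(AᵢEᵢ) = δ_free.
Σ Lᵢ/(AᵢEᵢ) = 350/(1575×72×10³) + 160/(1700×44×10³) = 5.225×10⁻⁶ mm/N.
P = 2.003 / 5.225×10⁻⁶ = 383300 N = 383.3 kN, tensile.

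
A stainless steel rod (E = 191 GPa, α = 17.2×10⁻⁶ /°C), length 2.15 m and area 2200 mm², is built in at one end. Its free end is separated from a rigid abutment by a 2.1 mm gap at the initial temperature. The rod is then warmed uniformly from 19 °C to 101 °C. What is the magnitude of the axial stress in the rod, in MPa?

σ ≈ 82.8 MPa (compressive)

Unrestrained expansion: δ_free = αΔT L = 17.2×10⁻⁶ × 82 × 2150 = 3.032 mm.
This exceeds the 2.1 mm gap, so the wall pushes back. The portion of expansion that must be recovered elastically is δ_free − gap = 3.032 − 2.1 = 0.9324 mm.
Compatibility: PL/(AE) = 0.9324 mm, so σ = P/A = E × (0.9324/2150) = 82.83 MPa.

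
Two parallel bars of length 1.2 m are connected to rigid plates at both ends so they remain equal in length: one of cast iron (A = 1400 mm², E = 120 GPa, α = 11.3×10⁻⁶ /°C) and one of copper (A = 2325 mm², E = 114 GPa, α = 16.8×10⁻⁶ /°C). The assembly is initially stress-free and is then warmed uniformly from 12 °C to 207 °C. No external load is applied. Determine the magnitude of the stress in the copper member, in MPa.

σ ≈ 47.4 MPa (compressive)

Equilibrium of a rigid end plate with no external load gives equal and opposite internal forces ±P in the two members. Since α_{copper} > α_{cast iron}, heating drives the copper into compression and the cast iron into tension.
Setting the final lengths equal and cancelling L: (α₁ − α₂)ΔT = P/(A₁E₁) + P/(A₂E₂).
|α₁ − α₂|·ΔT = 5.5×10⁻⁶ × 195 = 0.001072.
1/(A₁E₁) + 1/(A₂E₂) = 1/(1400×120×10³) + 1/(2325×114×10³) = 9.725×10⁻⁹ N⁻¹.
So P = 0.001072 / 9.725×10⁻⁹ = 110.3 kN.
σ_{copper} = P/A₂ = 110300/2325 = 47.43 MPa, compressive.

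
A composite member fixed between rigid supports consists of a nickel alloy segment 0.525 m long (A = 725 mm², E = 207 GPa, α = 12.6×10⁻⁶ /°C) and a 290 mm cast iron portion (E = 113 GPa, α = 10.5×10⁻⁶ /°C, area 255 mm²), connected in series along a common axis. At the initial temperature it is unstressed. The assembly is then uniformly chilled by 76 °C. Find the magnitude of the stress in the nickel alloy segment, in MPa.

With the walls removed the bar would change length by δ_free = Σ αᵢΔT Lᵢ = 12.6×10⁻⁶×76×525 + 10.5×10⁻⁶×76×290 = 0.7342 mm.
The walls prevent any net length change, so an axial force P (same in every segment) develops. Compatibility: P · Σ Lᵢ/(AᵢEᵢ) = δ_free.
The series flexibility is Σ Lᵢ/(AᵢEᵢ) = 525/(725×207×10³) + 290/(255×113×10³) = 1.356×10⁻⁵ mm/N.
Hence P = δ_free / Σ(L/AE) = 0.7342/1.356×10⁻⁵ = 54.13 kN (tensile).
σ_{nickel alloy} = P / A = 54130 / 725 = 74.66 MPa.

σ ≈ 74.7 MPa (tensile)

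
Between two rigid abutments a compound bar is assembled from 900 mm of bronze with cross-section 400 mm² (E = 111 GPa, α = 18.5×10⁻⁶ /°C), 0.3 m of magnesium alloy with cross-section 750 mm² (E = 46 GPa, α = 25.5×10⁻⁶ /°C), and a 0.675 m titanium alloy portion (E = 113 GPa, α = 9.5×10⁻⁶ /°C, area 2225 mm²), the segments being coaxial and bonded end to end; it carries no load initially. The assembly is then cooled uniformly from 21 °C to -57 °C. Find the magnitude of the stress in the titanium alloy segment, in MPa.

If the supports were absent, the total length change would be Σ αᵢΔT Lᵢ = 18.5×10⁻⁶×78×900 + 25.5×10⁻⁶×78×300 + 9.5×10⁻⁶×78×675 = 2.396 mm.
The walls prevent any net length change, so an axial force P (same in every segment) develops. Compatibility: P · Σ Lᵢ/(AᵢEᵢ) = δ_free.
Σ Lᵢ/(AᵢEᵢ) = 900/(400×111×10³) + 300/(750×46×10³) + 675/(2225×113×10³) = 3.165×10⁻⁵ mm/N.
Hence P = δ_free / Σ(L/AE) = 2.396/3.165×10⁻⁵ = 75.69 kN (tensile).
σ_{titanium alloy} = P / A = 75690 / 2225 = 34.02 MPa.

σ ≈ 34 MPa (tensile)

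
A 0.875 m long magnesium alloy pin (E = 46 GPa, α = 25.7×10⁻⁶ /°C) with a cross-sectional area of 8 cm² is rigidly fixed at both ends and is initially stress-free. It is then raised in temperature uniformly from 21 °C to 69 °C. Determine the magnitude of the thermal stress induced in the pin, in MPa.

Because both ends are immovable the net strain is zero, and the suppressed thermal strain is αΔT = 25.7×10⁻⁶ × 48 = 1233.6×10⁻⁶.
The stress required to suppress this strain is σ = Eε = 46×10³ × 1233.6×10⁻⁶ = 56.75 MPa, compressive since the pin is trying to expand.

σ ≈ 56.7 MPa (compressive)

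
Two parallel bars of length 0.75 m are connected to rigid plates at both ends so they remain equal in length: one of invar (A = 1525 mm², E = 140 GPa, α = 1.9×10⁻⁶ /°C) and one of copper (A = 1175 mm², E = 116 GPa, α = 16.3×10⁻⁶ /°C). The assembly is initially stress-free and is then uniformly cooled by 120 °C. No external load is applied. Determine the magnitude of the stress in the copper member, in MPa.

The copper has the larger α, so on cooling it would change length more than the invar if both were free. The rigid plates force a common final length, so the copper is put into tension and the invar into compression, with equal and opposite forces P (no external load).
Setting the final lengths equal and cancelling L: (α₁ − α₂)ΔT = P/(A₁E₁) + P/(A₂E₂).
|α₁ − α₂|·ΔT = 14.4×10⁻⁶ × 120 = 0.001728.
1/(A₁E₁) + 1/(A₂E₂) = 1/(1525×140×10³) + 1/(1175×116×10³) = 1.202×10⁻⁸ N⁻¹.
So P = 0.001728 / 1.202×10⁻⁸ = 143.8 kN.
σ_{copper} = P/A₂ = 143800/1175 = 122.3 MPa, tensile.

σ ≈ 122 MPa (tensile)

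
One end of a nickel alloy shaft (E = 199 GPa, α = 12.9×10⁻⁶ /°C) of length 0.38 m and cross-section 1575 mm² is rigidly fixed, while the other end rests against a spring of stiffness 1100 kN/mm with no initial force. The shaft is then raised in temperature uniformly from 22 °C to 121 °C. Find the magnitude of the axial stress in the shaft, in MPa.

σ ≈ 145 MPa (compressive)

The unrestrained thermal change is αΔT L = 12.9×10⁻⁶ × 99 × 380 = 0.4853 mm.
Let P be the compressive force at the spring. The shaft shortens elastically by PL/(AE) and the spring compresses by P/k; together these equal δ_free.
P [ L/(AE) + 1/k ] = δ_free → P [ 380/(1575×199×10³) + 1/(1100×10³) ] = 0.4853.
P = 0.4853 / 2.122×10⁻⁶ = 228800 N.
σ = P/A = 228800/1575 = 145.2 MPa.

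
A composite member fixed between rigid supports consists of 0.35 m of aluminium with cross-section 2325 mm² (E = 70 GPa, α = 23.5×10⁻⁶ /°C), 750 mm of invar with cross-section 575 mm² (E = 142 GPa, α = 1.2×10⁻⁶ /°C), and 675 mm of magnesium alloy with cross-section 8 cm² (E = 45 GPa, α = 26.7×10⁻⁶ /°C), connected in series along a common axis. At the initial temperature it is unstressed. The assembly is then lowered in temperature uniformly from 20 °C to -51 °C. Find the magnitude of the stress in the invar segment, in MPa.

If the supports were absent, the total length change would be Σ αᵢΔT Lᵢ = 23.5×10⁻⁶×71×350 + 1.2×10⁻⁶×71×750 + 26.7×10⁻⁶×71×675 = 1.927 mm.
The walls prevent any net length change, so an axial force P (same in every segment) develops. Compatibility: P · Σ Lᵢ/(AᵢEᵢ) = δ_free.
Σ Lᵢ/(AᵢEᵢ) = 350/(2325×70×10³) + 750/(575×142×10³) + 675/(800×45×10³) = 3.009×10⁻⁵ mm/N.
So P = 1.927 / 3.009×10⁻⁵ = 64.07 kN, tensile.
σ_{invar} = P / A = 64070 / 575 = 111.4 MPa.

σ ≈ 111 MPa (tensile)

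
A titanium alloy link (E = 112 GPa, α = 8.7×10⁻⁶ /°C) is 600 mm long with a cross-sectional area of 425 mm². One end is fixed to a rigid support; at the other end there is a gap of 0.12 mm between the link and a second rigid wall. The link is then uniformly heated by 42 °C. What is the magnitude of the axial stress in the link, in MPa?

If the wall were absent the link would grow by αΔT L = 8.7×10⁻⁶ × 42 × 600 = 0.2192 mm.
The gap closes (δ_free > 0.12 mm) and the wall then resists a further 0.2192 − 0.12 = 0.09924 mm of expansion.
So σ = E(δ_free − g)/L = 112×10³ × 0.09924/600 = 18.52 MPa.

σ ≈ 18.5 MPa (compressive)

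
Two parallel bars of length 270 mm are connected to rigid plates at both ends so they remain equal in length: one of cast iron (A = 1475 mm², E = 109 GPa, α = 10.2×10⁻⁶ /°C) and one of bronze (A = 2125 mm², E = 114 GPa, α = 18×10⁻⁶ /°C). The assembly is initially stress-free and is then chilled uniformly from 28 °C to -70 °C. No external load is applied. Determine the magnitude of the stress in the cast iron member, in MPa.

σ ≈ 50.1 MPa (compressive)

Equilibrium of a rigid end plate with no external load gives equal and opposite internal forces ±P in the two members. Since α_{bronze} > α_{cast iron}, cooling drives the bronze into tension and the cast iron into compression.
Setting the final lengths equal and cancelling L: (α₁ − α₂)ΔT = P/(A₁E₁) + P/(A₂E₂).
|α₁ − α₂|·ΔT = 7.8×10⁻⁶ × 98 = 0.0007644.
1/(A₁E₁) + 1/(A₂E₂) = 1/(1475×109×10³) + 1/(2125×114×10³) = 1.035×10⁻⁸ N⁻¹.
So P = 0.0007644 / 1.035×10⁻⁸ = 73.87 kN.
σ_{cast iron} = P/A₁ = 73870/1475 = 50.08 MPa, compressive.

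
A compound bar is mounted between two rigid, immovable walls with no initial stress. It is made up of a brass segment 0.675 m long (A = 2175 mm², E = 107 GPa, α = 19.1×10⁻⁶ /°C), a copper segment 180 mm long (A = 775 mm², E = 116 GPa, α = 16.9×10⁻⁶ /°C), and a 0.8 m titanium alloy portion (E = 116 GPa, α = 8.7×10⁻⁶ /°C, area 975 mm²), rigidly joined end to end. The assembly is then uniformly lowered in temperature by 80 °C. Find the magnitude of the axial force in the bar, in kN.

With the walls removed the bar would change length by δ_free = Σ αᵢΔT Lᵢ = 19.1×10⁻⁶×80×675 + 16.9×10⁻⁶×80×180 + 8.7×10⁻⁶×80×800 = 1.832 mm.
The rigid supports impose zero overall length change; the single axial force P common to all segments must satisfy P Σ Lᵢ/(AᵢEᵢ) = δ_free.
The series flexibility is Σ Lᵢ/(AᵢEᵢ) = 675/(2175×107×10³) + 180/(775×116×10³) + 800/(975×116×10³) = 1.198×10⁻⁵ mm/N.
So P = 1.832 / 1.198×10⁻⁵ = 152.9 kN, tensile.

P ≈ 153 kN (tensile)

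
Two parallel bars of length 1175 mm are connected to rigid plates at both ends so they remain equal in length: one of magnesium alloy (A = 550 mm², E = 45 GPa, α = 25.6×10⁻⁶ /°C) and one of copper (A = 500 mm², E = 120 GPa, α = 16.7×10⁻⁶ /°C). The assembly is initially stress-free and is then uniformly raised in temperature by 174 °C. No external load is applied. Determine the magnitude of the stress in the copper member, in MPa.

σ ≈ 54.3 MPa (tensile)

The magnesium alloy has the larger α, so on heating it would change length more than the copper if both were free. The rigid plates force a common final length, so the magnesium alloy is put into compression and the copper into tension, with equal and opposite forces P (no external load).
Compatibility of the two members (thermal + elastic change equal): (α₁ − α₂)ΔT = P·[1/(A₁E₁) + 1/(A₂E₂)].
|α₁ − α₂|·ΔT = 8.9×10⁻⁶ × 174 = 0.001549.
1/(A₁E₁) + 1/(A₂E₂) = 1/(550×45×10³) + 1/(500×120×10³) = 5.707×10⁻⁸ N⁻¹.
So P = 0.001549 / 5.707×10⁻⁸ = 27.13 kN.
σ_{copper} = P/A₂ = 27130/500 = 54.27 MPa, tensile.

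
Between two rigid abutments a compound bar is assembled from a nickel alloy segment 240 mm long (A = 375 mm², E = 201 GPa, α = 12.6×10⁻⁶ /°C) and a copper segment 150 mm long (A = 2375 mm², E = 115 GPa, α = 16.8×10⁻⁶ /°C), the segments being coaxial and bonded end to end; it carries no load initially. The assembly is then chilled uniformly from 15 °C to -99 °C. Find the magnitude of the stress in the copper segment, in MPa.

If the supports were absent, the total length change would be Σ αᵢΔT Lᵢ = 12.6×10⁻⁶×114×240 + 16.8×10⁻⁶×114×150 = 0.632 mm.
The walls prevent any net length change, so an axial force P (same in every segment) develops. Compatibility: P · Σ Lᵢ/(AᵢEᵢ) = δ_free.
Σ Lᵢ/(AᵢEᵢ) = 240/(375×201×10³) + 150/(2375×115×10³) = 3.733×10⁻⁶ mm/N.
Hence P = δ_free / Σ(L/AE) = 0.632/3.733×10⁻⁶ = 169.3 kN (tensile).
σ_{copper} = P / A = 169300 / 2375 = 71.28 MPa.

σ ≈ 71.3 MPa (tensile)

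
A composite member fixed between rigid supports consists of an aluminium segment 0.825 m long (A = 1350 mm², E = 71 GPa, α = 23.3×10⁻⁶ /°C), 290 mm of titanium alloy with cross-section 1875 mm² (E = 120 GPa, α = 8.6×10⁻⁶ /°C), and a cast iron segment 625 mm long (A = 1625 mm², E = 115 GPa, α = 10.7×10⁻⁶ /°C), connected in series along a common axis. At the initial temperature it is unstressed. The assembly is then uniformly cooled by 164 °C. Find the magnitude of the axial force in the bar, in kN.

If the supports were absent, the total length change would be Σ αᵢΔT Lᵢ = 23.3×10⁻⁶×164×825 + 8.6×10⁻⁶×164×290 + 10.7×10⁻⁶×164×625 = 4.658 mm.
The rigid supports impose zero overall length change; the single axial force P common to all segments must satisfy P Σ Lᵢ/(AᵢEᵢ) = δ_free.
The series flexibility is Σ Lᵢ/(AᵢEᵢ) = 825/(1350×71×10³) + 290/(1875×120×10³) + 625/(1625×115×10³) = 1.324×10⁻⁵ mm/N.
Hence P = δ_free / Σ(L/AE) = 4.658/1.324×10⁻⁵ = 351.8 kN (tensile).

P ≈ 352 kN (tensile)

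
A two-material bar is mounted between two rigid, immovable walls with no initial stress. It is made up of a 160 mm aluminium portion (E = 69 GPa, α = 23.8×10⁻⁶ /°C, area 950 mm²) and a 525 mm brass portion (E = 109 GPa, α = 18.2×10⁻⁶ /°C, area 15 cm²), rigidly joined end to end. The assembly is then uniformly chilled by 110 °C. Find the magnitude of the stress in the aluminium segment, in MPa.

σ ≈ 274 MPa (tensile)

With the walls removed the bar would change length by δ_free = Σ αᵢΔT Lᵢ = 23.8×10⁻⁶×110×160 + 18.2×10⁻⁶×110×525 = 1.47 mm.
Since the ends are fixed, an axial force P builds up, equal in every segment, with P · Σ Lᵢ/(AᵢEᵢ) = δ_free.
Σ Lᵢ/(AᵢEᵢ) = 160/(950×69×10³) + 525/(1500×109×10³) = 5.652×10⁻⁶ mm/N.
So P = 1.47 / 5.652×10⁻⁶ = 260.1 kN, tensile.
σ_{aluminium} = P / A = 260100 / 950 = 273.8 MPa.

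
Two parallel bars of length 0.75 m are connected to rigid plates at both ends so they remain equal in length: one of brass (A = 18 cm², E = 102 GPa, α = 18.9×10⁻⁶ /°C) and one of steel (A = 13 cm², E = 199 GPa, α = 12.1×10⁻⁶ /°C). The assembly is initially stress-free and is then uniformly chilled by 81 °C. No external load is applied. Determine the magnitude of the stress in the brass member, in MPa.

σ ≈ 32.9 MPa (tensile)

Both members must finish at the same length. With the larger α, the brass tends to over-contract; the plates restrain it, putting the brass in tension and the steel in compression. With no external load the two internal forces are equal and opposite, magnitude P.
Compatibility of the two members (thermal + elastic change equal): (α₁ − α₂)ΔT = P·[1/(A₁E₁) + 1/(A₂E₂)].
|α₁ − α₂|·ΔT = 6.8×10⁻⁶ × 81 = 0.0005508.
1/(A₁E₁) + 1/(A₂E₂) = 1/(1800×102×10³) + 1/(1300×199×10³) = 9.312×10⁻⁹ N⁻¹.
P = 0.0005508 / 9.312×10⁻⁹ = 59150 N = 59.15 kN.
σ_{brass} = P/A₁ = 59150/1800 = 32.86 MPa, tensile.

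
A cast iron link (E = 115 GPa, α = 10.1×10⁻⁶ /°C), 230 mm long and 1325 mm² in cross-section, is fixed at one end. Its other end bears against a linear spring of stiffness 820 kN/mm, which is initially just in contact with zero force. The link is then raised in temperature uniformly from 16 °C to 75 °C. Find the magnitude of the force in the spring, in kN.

The unrestrained thermal change is αΔT L = 10.1×10⁻⁶ × 59 × 230 = 0.1371 mm.
With a force P in the spring, the elastic change of the link is PL/(AE) and that of the spring is P/k; compatibility requires their sum to equal δ_free.
So P = δ_free / [L/(AE) + 1/k] = 0.1371 / [ 230/(1325×115×10³) + 1/(820×10³) ].
P = 0.1371 / 2.729×10⁻⁶ = 50220 N.

P ≈ 50.2 kN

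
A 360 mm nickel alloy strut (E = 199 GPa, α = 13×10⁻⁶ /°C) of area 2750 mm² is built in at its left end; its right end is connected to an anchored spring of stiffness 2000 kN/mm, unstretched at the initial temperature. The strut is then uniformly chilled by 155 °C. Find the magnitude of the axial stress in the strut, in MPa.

The unrestrained thermal change is αΔT L = 13×10⁻⁶ × 155 × 360 = 0.7254 mm.
With a force P in the spring, the elastic change of the strut is PL/(AE) and that of the spring is P/k; compatibility requires their sum to equal δ_free.
So P = δ_free / [L/(AE) + 1/k] = 0.7254 / [ 360/(2750×199×10³) + 1/(2000×10³) ].
P = 0.7254 / 1.158×10⁻⁶ = 626500 N.
σ = P/A = 626500/2750 = 227.8 MPa.

σ ≈ 228 MPa (tensile)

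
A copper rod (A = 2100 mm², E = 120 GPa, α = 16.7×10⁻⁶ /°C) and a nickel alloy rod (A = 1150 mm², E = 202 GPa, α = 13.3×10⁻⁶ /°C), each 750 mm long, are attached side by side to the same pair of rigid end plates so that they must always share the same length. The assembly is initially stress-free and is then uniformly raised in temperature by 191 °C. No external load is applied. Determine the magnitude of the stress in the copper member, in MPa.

Equilibrium of a rigid end plate with no external load gives equal and opposite internal forces ±P in the two members. Since α_{copper} > α_{nickel alloy}, heating drives the copper into compression and the nickel alloy into tension.
Setting the final lengths equal and cancelling L: (α₁ − α₂)ΔT = P/(A₁E₁) + P/(A₂E₂).
|α₁ − α₂|·ΔT = 3.4×10⁻⁶ × 191 = 0.0006494.
1/(A₁E₁) + 1/(A₂E₂) = 1/(2100×120×10³) + 1/(1150×202×10³) = 8.273×10⁻⁹ N⁻¹.
P = 0.0006494 / 8.273×10⁻⁹ = 78500 N = 78.5 kN.
σ_{copper} = P/A₁ = 78500/2100 = 37.38 MPa, compressive.

σ ≈ 37.4 MPa (compressive)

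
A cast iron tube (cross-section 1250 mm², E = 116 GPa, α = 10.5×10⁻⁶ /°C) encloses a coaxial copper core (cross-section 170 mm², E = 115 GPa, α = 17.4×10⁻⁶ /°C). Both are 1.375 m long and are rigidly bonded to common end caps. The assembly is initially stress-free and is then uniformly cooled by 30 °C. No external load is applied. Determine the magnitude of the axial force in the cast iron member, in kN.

P ≈ 3.57 kN (compressive in the cast iron)

Equilibrium of a rigid end plate with no external load gives equal and opposite internal forces ±P in the two members. Since α_{copper} > α_{cast iron}, cooling drives the copper into tension and the cast iron into compression.
Setting the final lengths equal and cancelling L: (α₁ − α₂)ΔT = P/(A₁E₁) + P/(A₂E₂).
|α₁ − α₂|·ΔT = 6.9×10⁻⁶ × 30 = 0.000207.
1/(A₁E₁) + 1/(A₂E₂) = 1/(1250×116×10³) + 1/(170×115×10³) = 5.805×10⁻⁸ N⁻¹.
So P = 0.000207 / 5.805×10⁻⁸ = 3.566 kN.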